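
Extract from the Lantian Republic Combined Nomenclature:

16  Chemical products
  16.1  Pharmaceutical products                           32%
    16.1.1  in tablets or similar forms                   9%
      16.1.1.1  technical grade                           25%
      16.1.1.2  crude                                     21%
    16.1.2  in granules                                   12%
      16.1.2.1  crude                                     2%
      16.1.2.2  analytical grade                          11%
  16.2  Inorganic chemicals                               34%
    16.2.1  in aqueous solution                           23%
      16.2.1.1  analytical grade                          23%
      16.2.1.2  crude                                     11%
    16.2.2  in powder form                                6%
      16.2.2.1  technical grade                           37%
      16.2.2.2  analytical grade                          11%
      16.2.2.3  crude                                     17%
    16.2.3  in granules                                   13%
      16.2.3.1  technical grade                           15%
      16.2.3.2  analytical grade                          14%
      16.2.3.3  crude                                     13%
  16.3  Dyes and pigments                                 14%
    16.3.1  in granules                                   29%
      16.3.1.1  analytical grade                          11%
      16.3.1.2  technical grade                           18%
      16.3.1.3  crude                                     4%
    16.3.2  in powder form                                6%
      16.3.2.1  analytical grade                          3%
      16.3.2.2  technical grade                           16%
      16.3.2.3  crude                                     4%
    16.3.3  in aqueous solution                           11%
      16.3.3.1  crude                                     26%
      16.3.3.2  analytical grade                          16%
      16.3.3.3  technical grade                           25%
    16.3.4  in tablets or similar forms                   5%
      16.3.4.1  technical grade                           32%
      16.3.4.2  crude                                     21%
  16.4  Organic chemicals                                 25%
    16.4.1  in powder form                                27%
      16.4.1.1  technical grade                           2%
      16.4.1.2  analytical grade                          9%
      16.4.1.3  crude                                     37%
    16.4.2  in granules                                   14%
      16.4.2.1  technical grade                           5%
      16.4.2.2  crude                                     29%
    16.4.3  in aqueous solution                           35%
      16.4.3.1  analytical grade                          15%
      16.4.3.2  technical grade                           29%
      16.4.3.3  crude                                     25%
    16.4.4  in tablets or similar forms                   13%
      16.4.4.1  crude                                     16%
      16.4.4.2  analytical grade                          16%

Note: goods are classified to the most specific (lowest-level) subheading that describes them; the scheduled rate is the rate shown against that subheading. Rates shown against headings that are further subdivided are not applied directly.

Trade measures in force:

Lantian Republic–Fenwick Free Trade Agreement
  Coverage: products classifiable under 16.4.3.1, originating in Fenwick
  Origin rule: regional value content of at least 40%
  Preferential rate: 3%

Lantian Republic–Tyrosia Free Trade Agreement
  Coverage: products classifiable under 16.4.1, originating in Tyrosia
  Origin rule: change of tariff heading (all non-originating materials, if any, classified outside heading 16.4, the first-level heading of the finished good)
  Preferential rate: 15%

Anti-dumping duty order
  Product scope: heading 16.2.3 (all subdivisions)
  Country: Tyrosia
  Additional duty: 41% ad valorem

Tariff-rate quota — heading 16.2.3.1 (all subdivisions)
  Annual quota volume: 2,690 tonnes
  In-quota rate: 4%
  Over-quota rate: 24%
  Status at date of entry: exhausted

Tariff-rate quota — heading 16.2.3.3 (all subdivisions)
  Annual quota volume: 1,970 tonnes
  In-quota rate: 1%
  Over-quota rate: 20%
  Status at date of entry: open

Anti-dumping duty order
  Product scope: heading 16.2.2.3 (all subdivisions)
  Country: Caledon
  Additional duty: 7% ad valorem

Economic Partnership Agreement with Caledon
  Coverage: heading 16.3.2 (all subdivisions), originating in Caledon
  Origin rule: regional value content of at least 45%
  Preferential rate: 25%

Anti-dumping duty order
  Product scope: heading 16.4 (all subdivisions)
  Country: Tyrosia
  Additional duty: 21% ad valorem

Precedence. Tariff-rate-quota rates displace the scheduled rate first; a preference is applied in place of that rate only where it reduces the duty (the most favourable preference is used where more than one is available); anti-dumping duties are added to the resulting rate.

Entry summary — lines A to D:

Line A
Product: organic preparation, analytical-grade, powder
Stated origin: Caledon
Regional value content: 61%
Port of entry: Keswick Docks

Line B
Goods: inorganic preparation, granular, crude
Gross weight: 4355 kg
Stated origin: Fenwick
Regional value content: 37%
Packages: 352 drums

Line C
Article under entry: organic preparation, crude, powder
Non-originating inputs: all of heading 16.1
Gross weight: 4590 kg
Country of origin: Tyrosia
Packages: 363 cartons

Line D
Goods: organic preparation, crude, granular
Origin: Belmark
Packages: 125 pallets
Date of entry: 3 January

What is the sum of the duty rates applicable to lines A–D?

Line A: organic → 16.4; powder → 16.4.1; analytical-grade → 16.4.1.2. Scheduled 9%. Caledon agreement on 16.3.2: 16.4.1.2 not covered. → 9%.
Line B: inorganic → 16.2; granular → 16.2.3; crude → 16.2.3.3. Scheduled 13%. quota on 16.2.3.3 open → in-quota 1%; Fenwick agreement on 16.4.3.1: 16.2.3.3 not covered. → 1%.
Line C: organic → 16.4; powder → 16.4.1; crude → 16.4.1.3. Scheduled 37%. Tyrosia agreement on 16.4.1: CTH met → 15% available; preferential 15%; anti-dumping (Tyrosia, 16.4): +21%; total 15% + 21% = 36%. → 36%.
Line D: organic → 16.4; granular → 16.4.2; crude → 16.4.2.2. Scheduled 29%. No special measure applies. → 29%.
Sum: 9% + 1% + 36% + 29% = 75%.

75%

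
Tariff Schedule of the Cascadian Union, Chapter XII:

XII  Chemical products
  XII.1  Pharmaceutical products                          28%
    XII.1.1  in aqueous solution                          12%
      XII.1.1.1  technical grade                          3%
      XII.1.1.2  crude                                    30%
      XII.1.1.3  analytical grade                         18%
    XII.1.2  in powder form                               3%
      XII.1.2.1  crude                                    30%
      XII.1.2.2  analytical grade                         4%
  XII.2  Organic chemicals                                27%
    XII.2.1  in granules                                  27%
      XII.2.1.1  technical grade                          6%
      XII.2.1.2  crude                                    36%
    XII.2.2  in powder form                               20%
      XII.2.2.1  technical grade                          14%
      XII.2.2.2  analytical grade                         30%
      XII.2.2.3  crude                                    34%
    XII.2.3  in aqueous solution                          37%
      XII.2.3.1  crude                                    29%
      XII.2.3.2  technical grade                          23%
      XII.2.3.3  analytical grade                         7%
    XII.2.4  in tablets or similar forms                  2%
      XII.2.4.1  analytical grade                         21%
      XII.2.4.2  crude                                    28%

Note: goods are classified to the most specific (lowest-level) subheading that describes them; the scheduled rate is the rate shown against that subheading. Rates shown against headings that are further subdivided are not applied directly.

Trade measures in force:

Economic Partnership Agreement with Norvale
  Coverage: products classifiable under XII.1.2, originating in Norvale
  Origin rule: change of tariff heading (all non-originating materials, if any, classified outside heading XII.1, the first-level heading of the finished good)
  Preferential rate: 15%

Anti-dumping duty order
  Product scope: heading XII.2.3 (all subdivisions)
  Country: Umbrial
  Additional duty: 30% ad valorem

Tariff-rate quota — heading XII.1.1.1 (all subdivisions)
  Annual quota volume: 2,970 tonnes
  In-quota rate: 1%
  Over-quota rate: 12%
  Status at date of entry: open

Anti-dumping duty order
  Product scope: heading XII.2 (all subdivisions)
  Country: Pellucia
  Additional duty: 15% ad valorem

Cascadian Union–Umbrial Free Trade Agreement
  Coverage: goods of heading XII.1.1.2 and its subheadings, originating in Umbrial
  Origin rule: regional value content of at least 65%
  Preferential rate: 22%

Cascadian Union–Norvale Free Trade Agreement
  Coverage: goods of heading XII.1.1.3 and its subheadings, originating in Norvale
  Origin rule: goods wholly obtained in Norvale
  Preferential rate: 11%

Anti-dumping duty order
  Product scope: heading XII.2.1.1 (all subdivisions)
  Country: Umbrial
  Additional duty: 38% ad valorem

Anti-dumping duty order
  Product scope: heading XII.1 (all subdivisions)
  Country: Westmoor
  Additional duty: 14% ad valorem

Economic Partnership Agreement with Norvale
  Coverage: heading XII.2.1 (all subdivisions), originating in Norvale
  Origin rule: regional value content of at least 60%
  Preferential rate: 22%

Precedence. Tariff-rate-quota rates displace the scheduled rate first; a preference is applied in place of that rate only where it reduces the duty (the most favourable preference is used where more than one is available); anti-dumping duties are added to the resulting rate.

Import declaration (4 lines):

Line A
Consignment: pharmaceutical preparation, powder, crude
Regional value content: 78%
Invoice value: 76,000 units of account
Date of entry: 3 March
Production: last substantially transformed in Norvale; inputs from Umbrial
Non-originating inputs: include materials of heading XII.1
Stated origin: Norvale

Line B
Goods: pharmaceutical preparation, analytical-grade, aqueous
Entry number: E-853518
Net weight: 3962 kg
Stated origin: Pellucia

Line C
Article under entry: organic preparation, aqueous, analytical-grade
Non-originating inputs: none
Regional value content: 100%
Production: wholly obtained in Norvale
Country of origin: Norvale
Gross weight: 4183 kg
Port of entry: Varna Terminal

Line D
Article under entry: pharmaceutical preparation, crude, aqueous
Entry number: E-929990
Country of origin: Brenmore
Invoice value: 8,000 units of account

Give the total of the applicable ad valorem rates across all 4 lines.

Line A: pharmaceutical → XII.1; powder → XII.1.2; crude → XII.1.2.1. Scheduled 30%. Norvale agreement on XII.1.2: CTH not met; Norvale agreement on XII.1.1.3: XII.1.2.1 not covered; Norvale agreement on XII.2.1: XII.1.2.1 not covered. → 30%.
Line B: pharmaceutical → XII.1; aqueous → XII.1.1; analytical-grade → XII.1.1.3. Scheduled 18%. No special measure applies. → 18%.
Line C: organic → XII.2; aqueous → XII.2.3; analytical-grade → XII.2.3.3. Scheduled 7%. Norvale agreement on XII.1.2: XII.2.3.3 not covered; Norvale agreement on XII.1.1.3: XII.2.3.3 not covered; Norvale agreement on XII.2.1: XII.2.3.3 not covered. → 7%.
Line D: pharmaceutical → XII.1; aqueous → XII.1.1; crude → XII.1.1.2. Scheduled 30%. No special measure applies. → 30%.
Sum: 30% + 18% + 7% + 30% = 85%.

85%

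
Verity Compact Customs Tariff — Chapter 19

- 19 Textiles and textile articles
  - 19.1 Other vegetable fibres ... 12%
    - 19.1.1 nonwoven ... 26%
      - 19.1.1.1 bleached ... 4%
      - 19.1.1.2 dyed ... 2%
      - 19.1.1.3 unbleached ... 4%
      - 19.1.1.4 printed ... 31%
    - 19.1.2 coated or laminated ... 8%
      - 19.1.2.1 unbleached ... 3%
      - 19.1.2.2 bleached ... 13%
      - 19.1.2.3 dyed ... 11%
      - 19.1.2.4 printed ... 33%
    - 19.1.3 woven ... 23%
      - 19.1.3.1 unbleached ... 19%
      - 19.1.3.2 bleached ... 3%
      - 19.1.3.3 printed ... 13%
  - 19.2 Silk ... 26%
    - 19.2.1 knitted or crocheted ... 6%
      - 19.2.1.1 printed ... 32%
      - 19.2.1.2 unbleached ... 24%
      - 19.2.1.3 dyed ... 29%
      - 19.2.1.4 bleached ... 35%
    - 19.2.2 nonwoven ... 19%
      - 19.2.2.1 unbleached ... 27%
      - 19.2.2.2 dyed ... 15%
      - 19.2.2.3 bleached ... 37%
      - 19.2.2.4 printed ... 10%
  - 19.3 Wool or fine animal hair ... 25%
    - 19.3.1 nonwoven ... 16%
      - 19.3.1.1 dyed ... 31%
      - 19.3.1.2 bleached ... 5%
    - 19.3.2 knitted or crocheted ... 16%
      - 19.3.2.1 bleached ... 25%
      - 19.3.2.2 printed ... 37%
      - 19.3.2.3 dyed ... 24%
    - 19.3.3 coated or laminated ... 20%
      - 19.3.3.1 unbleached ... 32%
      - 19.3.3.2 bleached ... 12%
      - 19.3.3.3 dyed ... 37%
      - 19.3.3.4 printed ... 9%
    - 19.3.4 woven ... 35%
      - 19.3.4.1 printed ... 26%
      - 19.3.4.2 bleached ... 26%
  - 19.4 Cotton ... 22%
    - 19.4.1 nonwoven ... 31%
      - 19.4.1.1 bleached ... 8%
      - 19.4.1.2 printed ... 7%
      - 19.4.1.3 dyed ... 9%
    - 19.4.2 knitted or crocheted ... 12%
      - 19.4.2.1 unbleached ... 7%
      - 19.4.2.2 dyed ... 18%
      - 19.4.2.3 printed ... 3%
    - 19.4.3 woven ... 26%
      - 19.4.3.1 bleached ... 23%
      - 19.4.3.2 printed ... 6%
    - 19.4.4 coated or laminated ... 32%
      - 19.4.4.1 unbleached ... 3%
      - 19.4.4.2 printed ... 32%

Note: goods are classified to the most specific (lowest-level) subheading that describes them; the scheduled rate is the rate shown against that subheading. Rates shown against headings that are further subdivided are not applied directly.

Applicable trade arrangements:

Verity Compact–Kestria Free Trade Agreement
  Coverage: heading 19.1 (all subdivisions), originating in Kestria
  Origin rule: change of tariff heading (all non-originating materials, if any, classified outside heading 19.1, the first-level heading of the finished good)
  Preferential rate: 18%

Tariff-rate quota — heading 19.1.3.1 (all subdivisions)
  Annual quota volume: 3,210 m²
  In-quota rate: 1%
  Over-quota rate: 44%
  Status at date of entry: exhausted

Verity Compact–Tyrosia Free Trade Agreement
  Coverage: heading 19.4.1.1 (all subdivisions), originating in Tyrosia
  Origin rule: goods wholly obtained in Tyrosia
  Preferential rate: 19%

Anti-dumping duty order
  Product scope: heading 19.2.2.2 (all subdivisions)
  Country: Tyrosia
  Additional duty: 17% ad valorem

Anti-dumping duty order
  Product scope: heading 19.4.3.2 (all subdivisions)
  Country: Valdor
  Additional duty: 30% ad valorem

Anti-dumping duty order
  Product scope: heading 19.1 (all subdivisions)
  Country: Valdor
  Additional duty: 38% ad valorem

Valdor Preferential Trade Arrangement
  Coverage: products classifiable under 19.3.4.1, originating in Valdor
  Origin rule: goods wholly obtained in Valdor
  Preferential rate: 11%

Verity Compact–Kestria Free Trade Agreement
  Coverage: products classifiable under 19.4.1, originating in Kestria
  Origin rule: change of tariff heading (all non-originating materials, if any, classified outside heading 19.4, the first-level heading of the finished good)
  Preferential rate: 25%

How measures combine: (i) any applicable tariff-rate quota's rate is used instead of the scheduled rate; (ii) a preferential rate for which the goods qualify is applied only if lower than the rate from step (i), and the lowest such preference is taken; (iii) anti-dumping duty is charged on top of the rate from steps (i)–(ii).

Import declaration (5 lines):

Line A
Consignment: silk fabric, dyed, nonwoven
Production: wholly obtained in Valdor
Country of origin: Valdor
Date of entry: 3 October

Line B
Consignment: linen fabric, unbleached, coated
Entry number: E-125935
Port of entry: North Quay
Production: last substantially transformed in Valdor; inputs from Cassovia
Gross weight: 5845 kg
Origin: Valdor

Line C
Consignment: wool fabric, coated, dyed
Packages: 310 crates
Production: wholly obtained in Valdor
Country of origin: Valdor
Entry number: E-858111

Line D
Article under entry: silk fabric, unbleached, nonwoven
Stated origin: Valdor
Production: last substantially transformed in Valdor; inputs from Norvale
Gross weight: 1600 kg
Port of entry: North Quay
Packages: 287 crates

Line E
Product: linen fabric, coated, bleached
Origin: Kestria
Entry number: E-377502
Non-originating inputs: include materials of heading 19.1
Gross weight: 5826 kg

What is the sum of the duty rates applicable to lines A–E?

Line A: silk → 19.2; nonwoven → 19.2.2; dyed → 19.2.2.2. Scheduled 15%. Valdor agreement on 19.3.4.1: 19.2.2.2 not covered. → 15%.
Line B: linen → 19.1; coated → 19.1.2; unbleached → 19.1.2.1. Scheduled 3%. Valdor agreement on 19.3.4.1: 19.1.2.1 not covered; anti-dumping (Valdor, 19.1): +38%; total 3% + 38% = 41%. → 41%.
Line C: wool → 19.3; coated → 19.3.3; dyed → 19.3.3.3. Scheduled 37%. Valdor agreement on 19.3.4.1: 19.3.3.3 not covered. → 37%.
Line D: silk → 19.2; nonwoven → 19.2.2; unbleached → 19.2.2.1. Scheduled 27%. Valdor agreement on 19.3.4.1: 19.2.2.1 not covered. → 27%.
Line E: linen → 19.1; coated → 19.1.2; bleached → 19.1.2.2. Scheduled 13%. Kestria agreement on 19.1: CTH not met; Kestria agreement on 19.4.1: 19.1.2.2 not covered. → 13%.
Sum: 15% + 41% + 37% + 27% + 13% = 133%.

133%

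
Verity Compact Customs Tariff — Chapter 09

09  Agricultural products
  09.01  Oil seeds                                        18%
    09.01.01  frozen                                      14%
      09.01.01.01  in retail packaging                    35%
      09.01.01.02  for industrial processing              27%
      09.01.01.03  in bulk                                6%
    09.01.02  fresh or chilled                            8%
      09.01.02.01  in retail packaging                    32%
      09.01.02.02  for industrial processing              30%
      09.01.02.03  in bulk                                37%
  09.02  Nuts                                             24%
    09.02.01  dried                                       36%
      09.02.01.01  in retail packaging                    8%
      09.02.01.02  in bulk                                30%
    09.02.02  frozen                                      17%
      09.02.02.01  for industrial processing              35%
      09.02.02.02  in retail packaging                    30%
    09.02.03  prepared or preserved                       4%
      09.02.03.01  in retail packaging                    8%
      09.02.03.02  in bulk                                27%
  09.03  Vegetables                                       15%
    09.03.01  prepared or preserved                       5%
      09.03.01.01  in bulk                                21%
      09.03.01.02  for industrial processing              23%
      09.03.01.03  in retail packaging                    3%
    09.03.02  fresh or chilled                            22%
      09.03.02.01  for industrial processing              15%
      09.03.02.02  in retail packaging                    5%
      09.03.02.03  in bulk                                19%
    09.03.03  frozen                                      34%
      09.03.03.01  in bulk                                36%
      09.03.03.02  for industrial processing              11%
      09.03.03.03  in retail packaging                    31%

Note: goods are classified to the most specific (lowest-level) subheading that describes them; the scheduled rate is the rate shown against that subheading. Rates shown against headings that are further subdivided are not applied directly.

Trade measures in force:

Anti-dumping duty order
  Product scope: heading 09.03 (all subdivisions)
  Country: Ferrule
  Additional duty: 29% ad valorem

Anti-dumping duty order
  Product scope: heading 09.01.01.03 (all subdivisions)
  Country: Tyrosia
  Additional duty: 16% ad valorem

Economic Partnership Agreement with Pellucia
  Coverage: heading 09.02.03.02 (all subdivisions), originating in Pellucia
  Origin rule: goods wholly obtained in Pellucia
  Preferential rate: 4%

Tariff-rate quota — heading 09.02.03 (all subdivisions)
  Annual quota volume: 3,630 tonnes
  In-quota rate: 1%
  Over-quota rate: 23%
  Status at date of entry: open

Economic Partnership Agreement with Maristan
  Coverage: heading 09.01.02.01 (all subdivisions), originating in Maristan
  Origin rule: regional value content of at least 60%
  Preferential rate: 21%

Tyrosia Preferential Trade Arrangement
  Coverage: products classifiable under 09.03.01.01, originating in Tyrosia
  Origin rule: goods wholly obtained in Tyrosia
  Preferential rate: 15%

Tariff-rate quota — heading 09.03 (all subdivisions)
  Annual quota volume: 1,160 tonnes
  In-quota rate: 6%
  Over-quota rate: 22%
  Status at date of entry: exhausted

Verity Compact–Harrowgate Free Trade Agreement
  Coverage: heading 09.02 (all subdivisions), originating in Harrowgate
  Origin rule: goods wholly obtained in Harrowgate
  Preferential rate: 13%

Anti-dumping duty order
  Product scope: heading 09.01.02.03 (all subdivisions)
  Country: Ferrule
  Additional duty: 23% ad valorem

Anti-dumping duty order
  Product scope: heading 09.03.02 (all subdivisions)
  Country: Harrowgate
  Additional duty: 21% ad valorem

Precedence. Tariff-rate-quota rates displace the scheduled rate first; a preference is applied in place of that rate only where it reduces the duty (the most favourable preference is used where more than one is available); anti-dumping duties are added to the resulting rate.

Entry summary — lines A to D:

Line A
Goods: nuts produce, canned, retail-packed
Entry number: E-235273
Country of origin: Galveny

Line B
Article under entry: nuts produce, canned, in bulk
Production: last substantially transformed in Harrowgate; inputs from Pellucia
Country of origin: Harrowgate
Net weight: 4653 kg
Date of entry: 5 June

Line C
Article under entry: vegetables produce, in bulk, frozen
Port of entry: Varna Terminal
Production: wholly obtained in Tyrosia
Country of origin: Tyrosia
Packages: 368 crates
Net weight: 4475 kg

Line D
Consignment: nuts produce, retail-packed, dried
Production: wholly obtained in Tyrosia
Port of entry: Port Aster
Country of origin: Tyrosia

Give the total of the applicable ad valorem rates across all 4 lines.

32%

Line A: nuts → 09.02; canned → 09.02.03; retail-packed → 09.02.03.01. Scheduled 8%. quota on 09.02.03 open → in-quota 1%. → 1%.
Line B: nuts → 09.02; canned → 09.02.03; in bulk → 09.02.03.02. Scheduled 27%. quota on 09.02.03 open → in-quota 1%; Harrowgate agreement on 09.02: not wholly obtained. → 1%.
Line C: vegetables → 09.03; frozen → 09.03.03; in bulk → 09.03.03.01. Scheduled 36%. quota on 09.03 exhausted → over-quota 22%; Tyrosia agreement on 09.03.01.01: 09.03.03.01 not covered. → 22%.
Line D: nuts → 09.02; dried → 09.02.01; retail-packed → 09.02.01.01. Scheduled 8%. Tyrosia agreement on 09.03.01.01: 09.02.01.01 not covered. → 8%.
Sum: 1% + 1% + 22% + 8% = 32%.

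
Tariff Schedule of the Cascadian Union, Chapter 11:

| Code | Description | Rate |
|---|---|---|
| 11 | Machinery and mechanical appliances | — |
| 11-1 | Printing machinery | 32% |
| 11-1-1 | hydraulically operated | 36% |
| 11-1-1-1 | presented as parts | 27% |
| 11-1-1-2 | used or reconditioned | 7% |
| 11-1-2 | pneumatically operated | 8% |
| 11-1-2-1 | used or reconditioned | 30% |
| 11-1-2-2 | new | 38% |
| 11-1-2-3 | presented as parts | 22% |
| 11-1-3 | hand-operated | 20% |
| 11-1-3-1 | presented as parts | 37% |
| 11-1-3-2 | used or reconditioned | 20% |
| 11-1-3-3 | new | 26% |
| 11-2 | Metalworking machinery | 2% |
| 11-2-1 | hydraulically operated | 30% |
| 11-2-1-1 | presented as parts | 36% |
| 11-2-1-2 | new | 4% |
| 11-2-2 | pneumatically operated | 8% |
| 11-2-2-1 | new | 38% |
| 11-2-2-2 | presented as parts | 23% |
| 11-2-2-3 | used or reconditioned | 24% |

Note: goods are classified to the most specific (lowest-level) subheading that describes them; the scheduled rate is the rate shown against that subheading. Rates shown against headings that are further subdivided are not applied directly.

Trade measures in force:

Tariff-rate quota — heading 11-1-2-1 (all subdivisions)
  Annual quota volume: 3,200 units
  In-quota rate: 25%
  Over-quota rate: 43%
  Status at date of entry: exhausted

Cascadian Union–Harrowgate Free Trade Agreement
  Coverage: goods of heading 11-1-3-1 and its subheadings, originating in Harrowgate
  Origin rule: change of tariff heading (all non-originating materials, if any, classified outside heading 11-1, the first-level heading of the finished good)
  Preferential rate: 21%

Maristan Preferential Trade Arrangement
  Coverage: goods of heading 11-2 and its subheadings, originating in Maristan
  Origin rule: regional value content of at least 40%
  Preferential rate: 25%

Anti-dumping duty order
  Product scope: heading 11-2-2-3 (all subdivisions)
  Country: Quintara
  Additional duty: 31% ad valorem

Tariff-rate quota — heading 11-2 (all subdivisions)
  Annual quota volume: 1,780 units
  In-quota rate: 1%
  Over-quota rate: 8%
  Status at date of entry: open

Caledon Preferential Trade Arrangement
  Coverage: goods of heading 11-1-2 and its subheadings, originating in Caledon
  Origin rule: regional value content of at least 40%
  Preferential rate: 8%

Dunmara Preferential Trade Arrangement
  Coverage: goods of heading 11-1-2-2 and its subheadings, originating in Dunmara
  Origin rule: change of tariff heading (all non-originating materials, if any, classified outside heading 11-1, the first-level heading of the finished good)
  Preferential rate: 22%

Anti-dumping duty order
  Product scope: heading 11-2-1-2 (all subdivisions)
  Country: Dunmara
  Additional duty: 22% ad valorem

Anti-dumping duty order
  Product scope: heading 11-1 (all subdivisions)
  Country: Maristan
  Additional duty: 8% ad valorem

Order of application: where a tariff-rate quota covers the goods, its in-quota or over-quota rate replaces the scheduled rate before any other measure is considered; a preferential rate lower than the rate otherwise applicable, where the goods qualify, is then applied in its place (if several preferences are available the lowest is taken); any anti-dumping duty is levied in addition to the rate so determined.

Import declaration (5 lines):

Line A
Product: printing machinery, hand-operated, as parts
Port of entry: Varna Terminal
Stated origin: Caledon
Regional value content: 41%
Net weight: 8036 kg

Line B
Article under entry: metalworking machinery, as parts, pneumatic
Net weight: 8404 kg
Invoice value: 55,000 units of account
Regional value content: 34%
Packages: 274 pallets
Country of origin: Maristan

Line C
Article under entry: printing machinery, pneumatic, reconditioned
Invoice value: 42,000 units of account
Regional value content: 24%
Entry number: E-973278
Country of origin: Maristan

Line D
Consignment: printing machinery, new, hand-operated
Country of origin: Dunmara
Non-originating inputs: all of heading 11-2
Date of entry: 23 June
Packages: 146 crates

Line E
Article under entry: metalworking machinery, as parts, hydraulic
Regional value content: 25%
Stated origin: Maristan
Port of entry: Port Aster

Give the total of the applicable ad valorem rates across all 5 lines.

116%

Line A: printing → 11-1; hand-operated → 11-1-3; as parts → 11-1-3-1. Scheduled 37%. Caledon agreement on 11-1-2: 11-1-3-1 not covered. → 37%.
Line B: metalworking → 11-2; pneumatic → 11-2-2; as parts → 11-2-2-2. Scheduled 23%. quota on 11-2 open → in-quota 1%; Maristan agreement on 11-2: RVC < 40%. → 1%.
Line C: printing → 11-1; pneumatic → 11-1-2; reconditioned → 11-1-2-1. Scheduled 30%. quota on 11-1-2-1 exhausted → over-quota 43%; Maristan agreement on 11-2: 11-1-2-1 not covered; anti-dumping (Maristan, 11-1): +8%; total 43% + 8% = 51%. → 51%.
Line D: printing → 11-1; hand-operated → 11-1-3; new → 11-1-3-3. Scheduled 26%. Dunmara agreement on 11-1-2-2: 11-1-3-3 not covered. → 26%.
Line E: metalworking → 11-2; hydraulic → 11-2-1; as parts → 11-2-1-1. Scheduled 36%. quota on 11-2 open → in-quota 1%; Maristan agreement on 11-2: RVC < 40%. → 1%.
Sum: 37% + 1% + 51% + 26% + 1% = 116%.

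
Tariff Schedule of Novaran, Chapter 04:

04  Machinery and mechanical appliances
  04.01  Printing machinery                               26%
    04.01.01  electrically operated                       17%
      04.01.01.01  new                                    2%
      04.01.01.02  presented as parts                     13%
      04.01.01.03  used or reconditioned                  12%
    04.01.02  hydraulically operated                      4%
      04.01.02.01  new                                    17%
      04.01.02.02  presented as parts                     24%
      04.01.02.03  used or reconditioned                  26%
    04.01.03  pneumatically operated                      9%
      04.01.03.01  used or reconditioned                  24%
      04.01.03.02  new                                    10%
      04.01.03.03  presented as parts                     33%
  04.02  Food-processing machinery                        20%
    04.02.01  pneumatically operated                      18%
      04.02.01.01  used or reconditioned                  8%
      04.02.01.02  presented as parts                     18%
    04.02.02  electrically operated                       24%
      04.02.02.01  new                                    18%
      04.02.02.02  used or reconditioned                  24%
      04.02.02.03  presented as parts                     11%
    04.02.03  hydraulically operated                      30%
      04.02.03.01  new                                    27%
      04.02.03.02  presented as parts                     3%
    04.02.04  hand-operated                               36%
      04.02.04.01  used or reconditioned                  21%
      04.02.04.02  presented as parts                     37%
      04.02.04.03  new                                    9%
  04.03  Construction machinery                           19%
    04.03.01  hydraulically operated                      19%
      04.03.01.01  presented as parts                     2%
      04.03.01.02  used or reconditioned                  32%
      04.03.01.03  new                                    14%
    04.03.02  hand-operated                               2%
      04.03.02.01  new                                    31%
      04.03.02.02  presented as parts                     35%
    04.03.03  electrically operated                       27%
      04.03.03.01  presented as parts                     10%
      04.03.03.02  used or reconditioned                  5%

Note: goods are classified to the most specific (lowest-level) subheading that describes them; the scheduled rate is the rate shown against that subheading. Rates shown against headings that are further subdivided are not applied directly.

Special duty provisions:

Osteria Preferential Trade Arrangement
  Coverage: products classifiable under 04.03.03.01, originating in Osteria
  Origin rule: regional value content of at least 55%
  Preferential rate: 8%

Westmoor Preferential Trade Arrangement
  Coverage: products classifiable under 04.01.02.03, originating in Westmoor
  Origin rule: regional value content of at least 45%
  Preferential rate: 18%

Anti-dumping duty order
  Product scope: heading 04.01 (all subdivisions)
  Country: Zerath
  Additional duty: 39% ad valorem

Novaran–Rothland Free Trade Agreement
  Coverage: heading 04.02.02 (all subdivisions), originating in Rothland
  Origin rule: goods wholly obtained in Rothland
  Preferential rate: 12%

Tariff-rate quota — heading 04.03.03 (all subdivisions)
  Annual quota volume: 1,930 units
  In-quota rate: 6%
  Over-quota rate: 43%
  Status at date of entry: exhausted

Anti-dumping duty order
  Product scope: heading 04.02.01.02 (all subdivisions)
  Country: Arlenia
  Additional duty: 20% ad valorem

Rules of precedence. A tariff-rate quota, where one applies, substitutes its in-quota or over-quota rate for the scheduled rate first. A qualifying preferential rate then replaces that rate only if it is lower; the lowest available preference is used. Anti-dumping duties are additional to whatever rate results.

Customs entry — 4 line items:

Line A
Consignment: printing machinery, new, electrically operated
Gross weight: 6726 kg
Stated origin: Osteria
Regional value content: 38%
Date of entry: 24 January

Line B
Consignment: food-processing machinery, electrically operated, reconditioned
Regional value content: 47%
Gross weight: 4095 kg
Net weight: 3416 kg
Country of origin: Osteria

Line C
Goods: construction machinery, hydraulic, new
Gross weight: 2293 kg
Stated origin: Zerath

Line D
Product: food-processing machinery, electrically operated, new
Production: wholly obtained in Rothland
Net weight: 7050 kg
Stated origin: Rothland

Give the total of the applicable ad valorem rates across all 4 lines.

52%

Line A: printing → 04.01; electrically operated → 04.01.01; new → 04.01.01.01. Scheduled 2%. Osteria agreement on 04.03.03.01: 04.01.01.01 not covered. → 2%.
Line B: food-processing → 04.02; electrically operated → 04.02.02; reconditioned → 04.02.02.02. Scheduled 24%. Osteria agreement on 04.03.03.01: 04.02.02.02 not covered. → 24%.
Line C: construction → 04.03; hydraulic → 04.03.01; new → 04.03.01.03. Scheduled 14%. No special measure applies. → 14%.
Line D: food-processing → 04.02; electrically operated → 04.02.02; new → 04.02.02.01. Scheduled 18%. Rothland agreement on 04.02.02: wholly obtained → 12% available; preferential 12%. → 12%.
Sum: 2% + 24% + 14% + 12% = 52%.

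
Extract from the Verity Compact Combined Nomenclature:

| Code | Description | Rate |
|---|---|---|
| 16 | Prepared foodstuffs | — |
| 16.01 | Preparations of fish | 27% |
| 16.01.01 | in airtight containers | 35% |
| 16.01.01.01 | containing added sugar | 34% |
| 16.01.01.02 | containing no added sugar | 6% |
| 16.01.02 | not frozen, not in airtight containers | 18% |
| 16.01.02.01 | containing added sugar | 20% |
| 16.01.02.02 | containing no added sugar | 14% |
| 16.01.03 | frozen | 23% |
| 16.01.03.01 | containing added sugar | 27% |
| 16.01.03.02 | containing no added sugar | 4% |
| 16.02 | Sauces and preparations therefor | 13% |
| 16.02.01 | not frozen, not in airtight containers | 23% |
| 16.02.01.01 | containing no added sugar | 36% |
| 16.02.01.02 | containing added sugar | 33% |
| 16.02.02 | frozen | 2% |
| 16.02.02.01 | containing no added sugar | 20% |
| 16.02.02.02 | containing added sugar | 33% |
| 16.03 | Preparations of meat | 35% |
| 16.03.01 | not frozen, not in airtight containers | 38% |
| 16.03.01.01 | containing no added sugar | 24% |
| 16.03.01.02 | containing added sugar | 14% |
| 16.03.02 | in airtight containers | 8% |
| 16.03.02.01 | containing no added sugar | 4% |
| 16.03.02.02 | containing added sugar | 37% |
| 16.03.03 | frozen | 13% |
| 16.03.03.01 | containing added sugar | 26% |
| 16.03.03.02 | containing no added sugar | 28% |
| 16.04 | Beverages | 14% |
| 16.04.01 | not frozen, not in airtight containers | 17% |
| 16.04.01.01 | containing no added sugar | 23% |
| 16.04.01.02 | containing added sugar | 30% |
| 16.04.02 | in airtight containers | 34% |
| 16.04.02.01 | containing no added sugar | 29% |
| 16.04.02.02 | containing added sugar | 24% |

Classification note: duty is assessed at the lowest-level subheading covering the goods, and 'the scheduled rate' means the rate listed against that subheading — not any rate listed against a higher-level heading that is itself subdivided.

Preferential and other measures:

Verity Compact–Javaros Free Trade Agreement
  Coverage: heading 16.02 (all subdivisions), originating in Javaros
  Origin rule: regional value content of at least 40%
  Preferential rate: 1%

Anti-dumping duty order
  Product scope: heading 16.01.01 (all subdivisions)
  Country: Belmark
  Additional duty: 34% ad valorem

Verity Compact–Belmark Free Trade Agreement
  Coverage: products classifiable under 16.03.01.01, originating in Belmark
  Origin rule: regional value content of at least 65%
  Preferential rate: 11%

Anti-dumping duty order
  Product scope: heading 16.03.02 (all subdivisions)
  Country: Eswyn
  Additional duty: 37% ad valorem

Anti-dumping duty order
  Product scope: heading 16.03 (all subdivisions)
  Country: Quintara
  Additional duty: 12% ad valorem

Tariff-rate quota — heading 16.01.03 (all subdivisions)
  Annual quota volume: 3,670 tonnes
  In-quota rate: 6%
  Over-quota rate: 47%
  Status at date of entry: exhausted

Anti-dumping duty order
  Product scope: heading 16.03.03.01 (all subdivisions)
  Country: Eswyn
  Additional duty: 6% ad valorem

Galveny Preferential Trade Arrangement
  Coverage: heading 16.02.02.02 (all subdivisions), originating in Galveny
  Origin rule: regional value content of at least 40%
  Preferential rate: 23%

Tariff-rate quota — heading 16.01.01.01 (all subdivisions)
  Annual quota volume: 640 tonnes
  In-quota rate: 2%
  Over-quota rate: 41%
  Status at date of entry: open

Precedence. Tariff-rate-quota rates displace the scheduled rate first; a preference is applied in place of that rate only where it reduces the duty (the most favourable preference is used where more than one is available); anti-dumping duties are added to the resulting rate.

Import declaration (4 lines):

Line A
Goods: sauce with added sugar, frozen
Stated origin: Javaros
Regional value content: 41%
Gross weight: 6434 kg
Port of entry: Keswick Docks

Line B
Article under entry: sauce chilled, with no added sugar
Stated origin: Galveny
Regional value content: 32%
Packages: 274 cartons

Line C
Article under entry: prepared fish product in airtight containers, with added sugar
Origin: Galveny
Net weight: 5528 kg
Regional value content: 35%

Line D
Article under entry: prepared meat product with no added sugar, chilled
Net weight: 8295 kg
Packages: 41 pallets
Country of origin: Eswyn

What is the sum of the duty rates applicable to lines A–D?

Line A: sauce → 16.02; frozen → 16.02.02; with added sugar → 16.02.02.02. Scheduled 33%. Javaros agreement on 16.02: RVC ≥ 40% → 1% available; preferential 1%. → 1%.
Line B: sauce → 16.02; chilled → 16.02.01; with no added sugar → 16.02.01.01. Scheduled 36%. Galveny agreement on 16.02.02.02: 16.02.01.01 not covered. → 36%.
Line C: prepared fish product → 16.01; in airtight containers → 16.01.01; with added sugar → 16.01.01.01. Scheduled 34%. quota on 16.01.01.01 open → in-quota 2%; Galveny agreement on 16.02.02.02: 16.01.01.01 not covered. → 2%.
Line D: prepared meat product → 16.03; chilled → 16.03.01; with no added sugar → 16.03.01.01. Scheduled 24%. No special measure applies. → 24%.
Sum: 1% + 36% + 2% + 24% = 63%.

63%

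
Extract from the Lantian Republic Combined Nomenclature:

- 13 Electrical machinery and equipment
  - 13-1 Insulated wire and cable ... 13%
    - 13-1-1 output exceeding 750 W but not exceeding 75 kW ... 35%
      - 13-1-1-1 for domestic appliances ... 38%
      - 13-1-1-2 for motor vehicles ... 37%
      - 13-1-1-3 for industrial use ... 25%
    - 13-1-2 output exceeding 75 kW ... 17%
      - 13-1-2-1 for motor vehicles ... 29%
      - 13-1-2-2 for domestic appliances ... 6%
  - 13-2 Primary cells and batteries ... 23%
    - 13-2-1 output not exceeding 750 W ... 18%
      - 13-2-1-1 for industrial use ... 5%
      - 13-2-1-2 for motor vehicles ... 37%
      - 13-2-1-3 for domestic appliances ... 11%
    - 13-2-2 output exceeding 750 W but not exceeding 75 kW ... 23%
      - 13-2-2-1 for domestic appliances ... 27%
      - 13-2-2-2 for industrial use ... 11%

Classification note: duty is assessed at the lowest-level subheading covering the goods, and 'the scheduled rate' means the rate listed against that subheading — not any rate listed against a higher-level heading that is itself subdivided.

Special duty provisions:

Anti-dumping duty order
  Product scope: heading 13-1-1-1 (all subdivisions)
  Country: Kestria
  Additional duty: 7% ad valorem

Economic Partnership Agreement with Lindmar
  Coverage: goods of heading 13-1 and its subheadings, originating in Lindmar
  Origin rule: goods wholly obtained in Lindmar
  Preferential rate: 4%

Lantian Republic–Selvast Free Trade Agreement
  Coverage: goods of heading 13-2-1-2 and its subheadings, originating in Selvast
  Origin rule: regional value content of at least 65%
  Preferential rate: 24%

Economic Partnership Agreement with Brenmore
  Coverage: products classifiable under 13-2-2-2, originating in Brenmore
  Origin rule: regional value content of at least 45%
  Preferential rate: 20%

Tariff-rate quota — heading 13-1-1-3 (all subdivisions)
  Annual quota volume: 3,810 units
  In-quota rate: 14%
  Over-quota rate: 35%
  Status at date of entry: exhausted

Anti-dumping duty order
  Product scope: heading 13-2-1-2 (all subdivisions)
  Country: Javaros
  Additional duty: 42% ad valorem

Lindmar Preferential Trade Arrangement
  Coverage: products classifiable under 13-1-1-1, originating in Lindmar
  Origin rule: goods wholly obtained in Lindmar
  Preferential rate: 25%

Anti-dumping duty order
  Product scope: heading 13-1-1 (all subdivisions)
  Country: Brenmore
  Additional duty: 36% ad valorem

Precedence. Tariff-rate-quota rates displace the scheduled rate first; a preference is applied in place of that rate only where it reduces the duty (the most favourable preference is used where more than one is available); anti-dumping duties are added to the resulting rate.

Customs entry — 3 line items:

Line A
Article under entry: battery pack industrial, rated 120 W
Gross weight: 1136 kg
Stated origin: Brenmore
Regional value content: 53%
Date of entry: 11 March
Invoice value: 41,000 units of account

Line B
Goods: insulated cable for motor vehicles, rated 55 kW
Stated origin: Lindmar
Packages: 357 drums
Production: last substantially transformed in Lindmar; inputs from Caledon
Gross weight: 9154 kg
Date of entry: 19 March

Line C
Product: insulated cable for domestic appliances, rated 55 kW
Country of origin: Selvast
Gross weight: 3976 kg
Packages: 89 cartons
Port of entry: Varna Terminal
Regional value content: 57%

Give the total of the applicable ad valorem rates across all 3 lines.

80%

Line A: battery pack → 13-2; rated 120 W → 13-2-1; industrial → 13-2-1-1. Scheduled 5%. Brenmore agreement on 13-2-2-2: 13-2-1-1 not covered. → 5%.
Line B: insulated cable → 13-1; rated 55 kW → 13-1-1; for motor vehicles → 13-1-1-2. Scheduled 37%. Lindmar agreement on 13-1: not wholly obtained; Lindmar agreement on 13-1-1-1: 13-1-1-2 not covered. → 37%.
Line C: insulated cable → 13-1; rated 55 kW → 13-1-1; for domestic appliances → 13-1-1-1. Scheduled 38%. Selvast agreement on 13-2-1-2: 13-1-1-1 not covered. → 38%.
Sum: 5% + 37% + 38% = 80%.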